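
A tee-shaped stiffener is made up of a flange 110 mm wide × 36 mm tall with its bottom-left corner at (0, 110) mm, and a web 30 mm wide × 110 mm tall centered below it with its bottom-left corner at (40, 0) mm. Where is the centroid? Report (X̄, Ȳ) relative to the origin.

X̄ = 55.00 mm, Ȳ = 94.82 mm

Part | A | x̄ᵢ | ȳᵢ | A·x̄ᵢ | A·ȳᵢ
web | 3300.00 | 55.00 | 55.00 | 181500.00 | 181500.00
flange | 3960.00 | 55.00 | 128.00 | 217800.00 | 506880.00
Σ | 7260.00 |  |  | 399300.00 | 688380.00
X̄ = 399300.00 / 7260.00 = 55.00 mm
Ȳ = 688380.00 / 7260.00 = 94.82 mm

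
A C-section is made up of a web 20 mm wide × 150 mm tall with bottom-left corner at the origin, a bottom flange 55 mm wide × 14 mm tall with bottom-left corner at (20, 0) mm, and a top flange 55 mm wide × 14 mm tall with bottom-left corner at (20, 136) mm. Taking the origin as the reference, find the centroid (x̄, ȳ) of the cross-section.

web: A = 20 × 150 = 3000.00, centroid at (10.00, 75.00).
bottom flange: A = 55 × 14 = 770.00, centroid at (47.50, 7.00).
top flange: A = 55 × 14 = 770.00, centroid at (47.50, 143.00).
ΣA = 4540.00 mm²
ΣAx̄ = (3000.00)(10.00) + (770.00)(47.50) + (770.00)(47.50) = 103150.00 mm³
ΣAȳ = (3000.00)(75.00) + (770.00)(7.00) + (770.00)(143.00) = 340500.00 mm³
x̄ = 103150.00 / 4540.00 = 22.72 mm
ȳ = 340500.00 / 4540.00 = 75.00 mm

x̄ = 22.72 mm, ȳ = 75.00 mm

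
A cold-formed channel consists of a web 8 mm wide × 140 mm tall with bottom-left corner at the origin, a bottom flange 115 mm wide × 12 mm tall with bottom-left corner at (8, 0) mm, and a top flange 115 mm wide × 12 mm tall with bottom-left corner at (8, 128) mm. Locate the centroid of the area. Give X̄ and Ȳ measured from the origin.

web: A = 8 × 140 = 1120.00, centroid at (4.00, 70.00).
bottom flange: A = 115 × 12 = 1380.00, centroid at (65.50, 6.00).
top flange: A = 115 × 12 = 1380.00, centroid at (65.50, 134.00).
ΣA = 3880.00 mm², ΣAX̄ = 185260.00 mm³, ΣAȲ = 271600.00 mm³.
X̄ = 185260.00/3880.00 = 47.75 mm; Ȳ = 271600.00/3880.00 = 70.00 mm.

X̄ = 47.75 mm, Ȳ = 70.00 mm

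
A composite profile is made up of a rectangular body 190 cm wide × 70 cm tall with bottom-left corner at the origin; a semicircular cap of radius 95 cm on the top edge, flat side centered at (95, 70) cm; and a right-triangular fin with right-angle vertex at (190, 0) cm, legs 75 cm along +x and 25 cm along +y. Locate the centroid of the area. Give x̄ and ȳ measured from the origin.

x̄ = 98.96 cm, ȳ = 71.70 cm

rectangular body: A = 190 × 70 = 13300.00, centroid at (95.00, 35.00).
semicircular top: A = ½π·95² = 14176.44, centroid at (95.00, 110.32).
triangular fin: A = ½·75·25 = 937.50, centroid at (215.00, 8.33).
ΣA = 28413.94 cm²
ΣAx̄ = (13300.00)(95.00) + (14176.44)(95.00) + (937.50)(215.00) = 2811824.00 cm³
ΣAȳ = (13300.00)(35.00) + (14176.44)(110.32) + (937.50)(8.33) = 2037246.41 cm³
x̄ = 2811824.00 / 28413.94 = 98.96 cm
ȳ = 2037246.41 / 28413.94 = 71.70 cm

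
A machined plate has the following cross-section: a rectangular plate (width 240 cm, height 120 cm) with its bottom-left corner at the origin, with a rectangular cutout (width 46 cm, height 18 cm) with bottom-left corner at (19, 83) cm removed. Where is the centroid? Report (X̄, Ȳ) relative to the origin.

Part | A | x̄ᵢ | ȳᵢ | A·x̄ᵢ | A·ȳᵢ
plate | 28800.00 | 120.00 | 60.00 | 3456000.00 | 1728000.00
hole | -828.00 | 42.00 | 92.00 | -34776.00 | -76176.00
Σ | 27972.00 |  |  | 3421224.00 | 1651824.00
X̄ = 3421224.00 / 27972.00 = 122.31 cm
Ȳ = 1651824.00 / 27972.00 = 59.05 cm

X̄ = 122.31 cm, Ȳ = 59.05 cm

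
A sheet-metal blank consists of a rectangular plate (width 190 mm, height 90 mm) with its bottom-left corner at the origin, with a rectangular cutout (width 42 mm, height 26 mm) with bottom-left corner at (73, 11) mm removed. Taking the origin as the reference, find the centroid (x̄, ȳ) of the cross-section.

Part | A | x̄ᵢ | ȳᵢ | A·x̄ᵢ | A·ȳᵢ
plate | 17100.00 | 95.00 | 45.00 | 1624500.00 | 769500.00
hole | -1092.00 | 94.00 | 24.00 | -102648.00 | -26208.00
Σ | 16008.00 |  |  | 1521852.00 | 743292.00
x̄ = 1521852.00 / 16008.00 = 95.07 mm
ȳ = 743292.00 / 16008.00 = 46.43 mm

x̄ = 95.07 mm, ȳ = 46.43 mm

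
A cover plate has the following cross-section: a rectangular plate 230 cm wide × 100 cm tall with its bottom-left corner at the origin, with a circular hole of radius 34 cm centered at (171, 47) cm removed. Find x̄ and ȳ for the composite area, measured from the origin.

plate: A = 230 × 100 = 23000.00, centroid at (115.00, 50.00).
hole: A = −π·34² = -3631.68, centroid at (171.00, 47.00).
ΣA = 19368.32 cm²
ΣAx̄ = (23000.00)(115.00) + (-3631.68)(171.00) = 2023982.53 cm³
ΣAȳ = (23000.00)(50.00) + (-3631.68)(47.00) = 979310.99 cm³
x̄ = 2023982.53 / 19368.32 = 104.50 cm
ȳ = 979310.99 / 19368.32 = 50.56 cm

x̄ = 104.50 cm, ȳ = 50.56 cm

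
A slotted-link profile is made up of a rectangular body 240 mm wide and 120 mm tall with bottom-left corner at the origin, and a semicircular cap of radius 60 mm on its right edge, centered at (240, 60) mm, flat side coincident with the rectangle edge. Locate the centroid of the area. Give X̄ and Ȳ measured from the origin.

rectangular body: A = 240 × 120 = 28800.00, centroid at (120.00, 60.00).
semicircular end: A = ½π·60² = 5654.87, centroid at (265.46, 60.00).
ΣA = 34454.87 mm², ΣAX̄ = 4957168.03 mm³, ΣAȲ = 2067292.01 mm³.
X̄ = 4957168.03/34454.87 = 143.87 mm; Ȳ = 2067292.01/34454.87 = 60.00 mm.

X̄ = 143.87 mm, Ȳ = 60.00 mm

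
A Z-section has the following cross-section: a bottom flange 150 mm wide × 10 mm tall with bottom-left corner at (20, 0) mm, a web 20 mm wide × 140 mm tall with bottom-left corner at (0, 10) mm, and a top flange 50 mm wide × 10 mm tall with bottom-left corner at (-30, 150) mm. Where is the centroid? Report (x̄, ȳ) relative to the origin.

x̄ = 35.00 mm, ȳ = 64.38 mm

Part | A | x̄ᵢ | ȳᵢ | A·x̄ᵢ | A·ȳᵢ
bottom flange | 1500.00 | 95.00 | 5.00 | 142500.00 | 7500.00
web | 2800.00 | 10.00 | 80.00 | 28000.00 | 224000.00
top flange | 500.00 | -5.00 | 155.00 | -2500.00 | 77500.00
Σ | 4800.00 |  |  | 168000.00 | 309000.00
x̄ = 168000.00 / 4800.00 = 35.00 mm
ȳ = 309000.00 / 4800.00 = 64.38 mm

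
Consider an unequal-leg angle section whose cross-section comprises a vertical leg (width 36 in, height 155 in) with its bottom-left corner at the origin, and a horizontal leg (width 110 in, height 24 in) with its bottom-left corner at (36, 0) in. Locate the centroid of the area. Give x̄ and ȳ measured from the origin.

Part | A | x̄ᵢ | ȳᵢ | A·x̄ᵢ | A·ȳᵢ
vertical leg | 5580.00 | 18.00 | 77.50 | 100440.00 | 432450.00
horizontal leg | 2640.00 | 91.00 | 12.00 | 240240.00 | 31680.00
Σ | 8220.00 |  |  | 340680.00 | 464130.00
x̄ = 340680.00 / 8220.00 = 41.45 in
ȳ = 464130.00 / 8220.00 = 56.46 in

x̄ = 41.45 in, ȳ = 56.46 in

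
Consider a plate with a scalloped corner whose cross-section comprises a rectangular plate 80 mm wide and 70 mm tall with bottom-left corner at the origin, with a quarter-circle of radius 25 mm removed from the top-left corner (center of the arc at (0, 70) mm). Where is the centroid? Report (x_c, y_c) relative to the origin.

plate: A = 80 × 70 = 5600.00, centroid at (40.00, 35.00).
removed quarter-circle: A = −¼π·25² = -490.87, centroid at (10.61, 59.39).
ΣA = 5109.13 mm², ΣAx_c = 218791.67 mm³, ΣAy_c = 166847.16 mm³.
x_c = 218791.67/5109.13 = 42.82 mm; y_c = 166847.16/5109.13 = 32.66 mm.

x_c = 42.82 mm, y_c = 32.66 mm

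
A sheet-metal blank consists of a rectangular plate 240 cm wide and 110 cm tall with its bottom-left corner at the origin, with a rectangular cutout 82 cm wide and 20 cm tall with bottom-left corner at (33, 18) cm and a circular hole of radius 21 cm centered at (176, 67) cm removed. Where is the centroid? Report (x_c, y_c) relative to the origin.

x_c = 119.91 cm, y_c = 56.18 cm

plate: A = 240 × 110 = 26400.00, centroid at (120.00, 55.00).
hole 1: A = −(82 × 20) = -1640.00, centroid at (74.00, 28.00).
hole 2: A = −π·21² = -1385.44, centroid at (176.00, 67.00).
ΣA = 23374.56 cm², ΣAx_c = 2802802.14 cm³, ΣAy_c = 1313255.36 cm³.
x_c = 2802802.14/23374.56 = 119.91 cm; y_c = 1313255.36/23374.56 = 56.18 cm.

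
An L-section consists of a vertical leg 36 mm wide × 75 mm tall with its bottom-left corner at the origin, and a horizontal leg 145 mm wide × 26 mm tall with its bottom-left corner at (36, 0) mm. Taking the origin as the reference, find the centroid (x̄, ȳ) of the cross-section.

Part | A | x̄ᵢ | ȳᵢ | A·x̄ᵢ | A·ȳᵢ
vertical leg | 2700.00 | 18.00 | 37.50 | 48600.00 | 101250.00
horizontal leg | 3770.00 | 108.50 | 13.00 | 409045.00 | 49010.00
Σ | 6470.00 |  |  | 457645.00 | 150260.00
x̄ = 457645.00 / 6470.00 = 70.73 mm
ȳ = 150260.00 / 6470.00 = 23.22 mm

x̄ = 70.73 mm, ȳ = 23.22 mm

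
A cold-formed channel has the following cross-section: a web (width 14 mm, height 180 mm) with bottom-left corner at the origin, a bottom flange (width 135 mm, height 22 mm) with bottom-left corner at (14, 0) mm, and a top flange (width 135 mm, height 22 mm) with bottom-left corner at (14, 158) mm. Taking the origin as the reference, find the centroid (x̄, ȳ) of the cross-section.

Part | A | x̄ᵢ | ȳᵢ | A·x̄ᵢ | A·ȳᵢ
web | 2520.00 | 7.00 | 90.00 | 17640.00 | 226800.00
bottom flange | 2970.00 | 81.50 | 11.00 | 242055.00 | 32670.00
top flange | 2970.00 | 81.50 | 169.00 | 242055.00 | 501930.00
Σ | 8460.00 |  |  | 501750.00 | 761400.00
x̄ = 501750.00 / 8460.00 = 59.31 mm
ȳ = 761400.00 / 8460.00 = 90.00 mm

x̄ = 59.31 mm, ȳ = 90.00 mm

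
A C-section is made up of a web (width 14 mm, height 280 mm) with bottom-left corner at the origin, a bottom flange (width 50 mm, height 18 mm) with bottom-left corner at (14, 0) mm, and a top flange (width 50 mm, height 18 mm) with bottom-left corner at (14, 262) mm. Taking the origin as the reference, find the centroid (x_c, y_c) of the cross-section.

web: A = 14 × 280 = 3920.00, centroid at (7.00, 140.00).
bottom flange: A = 50 × 18 = 900.00, centroid at (39.00, 9.00).
top flange: A = 50 × 18 = 900.00, centroid at (39.00, 271.00).
ΣA = 5720.00 mm²
ΣAx_c = (3920.00)(7.00) + (900.00)(39.00) + (900.00)(39.00) = 97640.00 mm³
ΣAy_c = (3920.00)(140.00) + (900.00)(9.00) + (900.00)(271.00) = 800800.00 mm³
x_c = 97640.00 / 5720.00 = 17.07 mm
y_c = 800800.00 / 5720.00 = 140.00 mm

x_c = 17.07 mm, y_c = 140.00 mm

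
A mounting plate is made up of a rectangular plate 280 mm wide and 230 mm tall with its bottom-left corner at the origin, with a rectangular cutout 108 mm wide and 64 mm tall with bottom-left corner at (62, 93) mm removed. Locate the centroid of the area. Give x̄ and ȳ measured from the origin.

x̄ = 142.89 mm, ȳ = 113.80 mm

Part | A | x̄ᵢ | ȳᵢ | A·x̄ᵢ | A·ȳᵢ
plate | 64400.00 | 140.00 | 115.00 | 9016000.00 | 7406000.00
hole | -6912.00 | 116.00 | 125.00 | -801792.00 | -864000.00
Σ | 57488.00 |  |  | 8214208.00 | 6542000.00
x̄ = 8214208.00 / 57488.00 = 142.89 mm
ȳ = 6542000.00 / 57488.00 = 113.80 mm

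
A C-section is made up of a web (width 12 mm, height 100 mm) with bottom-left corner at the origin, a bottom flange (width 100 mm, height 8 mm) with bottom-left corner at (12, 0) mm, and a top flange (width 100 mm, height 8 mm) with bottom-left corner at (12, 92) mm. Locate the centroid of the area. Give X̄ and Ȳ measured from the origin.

X̄ = 38.00 mm, Ȳ = 50.00 mm

Part | A | x̄ᵢ | ȳᵢ | A·x̄ᵢ | A·ȳᵢ
web | 1200.00 | 6.00 | 50.00 | 7200.00 | 60000.00
bottom flange | 800.00 | 62.00 | 4.00 | 49600.00 | 3200.00
top flange | 800.00 | 62.00 | 96.00 | 49600.00 | 76800.00
Σ | 2800.00 |  |  | 106400.00 | 140000.00
X̄ = 106400.00 / 2800.00 = 38.00 mm
Ȳ = 140000.00 / 2800.00 = 50.00 mm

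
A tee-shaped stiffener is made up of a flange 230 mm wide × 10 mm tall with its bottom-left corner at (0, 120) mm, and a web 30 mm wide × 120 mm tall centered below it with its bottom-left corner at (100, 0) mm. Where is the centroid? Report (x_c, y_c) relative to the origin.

x_c = 115.00 mm, y_c = 85.34 mm

web: A = 30 × 120 = 3600.00, centroid at (115.00, 60.00).
flange: A = 230 × 10 = 2300.00, centroid at (115.00, 125.00).
ΣA = 5900.00 mm², ΣAx_c = 678500.00 mm³, ΣAy_c = 503500.00 mm³.
x_c = 678500.00/5900.00 = 115.00 mm; y_c = 503500.00/5900.00 = 85.34 mm.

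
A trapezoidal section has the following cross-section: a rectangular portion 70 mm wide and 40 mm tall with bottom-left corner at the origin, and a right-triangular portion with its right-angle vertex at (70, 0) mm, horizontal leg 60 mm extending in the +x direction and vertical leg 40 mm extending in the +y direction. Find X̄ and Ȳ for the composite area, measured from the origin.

rectangular portion: A = 70 × 40 = 2800.00, centroid at (35.00, 20.00).
triangular portion: A = ½·60·40 = 1200.00, centroid at (90.00, 13.33).
ΣA = 4000.00 mm², ΣAX̄ = 206000.00 mm³, ΣAȲ = 72000.00 mm³.
X̄ = 206000.00/4000.00 = 51.50 mm; Ȳ = 72000.00/4000.00 = 18.00 mm.

X̄ = 51.50 mm, Ȳ = 18.00 mm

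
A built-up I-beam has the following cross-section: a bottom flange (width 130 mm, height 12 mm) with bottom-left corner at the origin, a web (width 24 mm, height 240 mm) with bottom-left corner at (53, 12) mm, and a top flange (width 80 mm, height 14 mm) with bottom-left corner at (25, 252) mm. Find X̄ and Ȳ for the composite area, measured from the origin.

X̄ = 65.00 mm, Ȳ = 125.56 mm

bottom flange: A = 130 × 12 = 1560.00, centroid at (65.00, 6.00).
web: A = 24 × 240 = 5760.00, centroid at (65.00, 132.00).
top flange: A = 80 × 14 = 1120.00, centroid at (65.00, 259.00).
ΣA = 8440.00 mm²
ΣAX̄ = (1560.00)(65.00) + (5760.00)(65.00) + (1120.00)(65.00) = 548600.00 mm³
ΣAȲ = (1560.00)(6.00) + (5760.00)(132.00) + (1120.00)(259.00) = 1059760.00 mm³
X̄ = 548600.00 / 8440.00 = 65.00 mm
Ȳ = 1059760.00 / 8440.00 = 125.56 mm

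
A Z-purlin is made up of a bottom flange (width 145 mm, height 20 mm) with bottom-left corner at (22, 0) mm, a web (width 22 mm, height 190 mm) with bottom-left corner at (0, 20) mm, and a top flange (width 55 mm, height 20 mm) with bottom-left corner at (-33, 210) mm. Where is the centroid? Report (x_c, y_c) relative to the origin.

bottom flange: A = 145 × 20 = 2900.00, centroid at (94.50, 10.00).
web: A = 22 × 190 = 4180.00, centroid at (11.00, 115.00).
top flange: A = 55 × 20 = 1100.00, centroid at (-5.50, 220.00).
ΣA = 8180.00 mm², ΣAx_c = 313980.00 mm³, ΣAy_c = 751700.00 mm³.
x_c = 313980.00/8180.00 = 38.38 mm; y_c = 751700.00/8180.00 = 91.89 mm.

x_c = 38.38 mm, y_c = 91.89 mm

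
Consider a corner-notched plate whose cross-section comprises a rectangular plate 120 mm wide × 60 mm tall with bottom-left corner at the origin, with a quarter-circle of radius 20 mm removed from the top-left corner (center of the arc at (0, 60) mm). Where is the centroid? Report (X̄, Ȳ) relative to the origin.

plate: A = 120 × 60 = 7200.00, centroid at (60.00, 30.00).
removed quarter-circle: A = −¼π·20² = -314.16, centroid at (8.49, 51.51).
ΣA = 6885.84 mm²
ΣAX̄ = (7200.00)(60.00) + (-314.16)(8.49) = 429333.33 mm³
ΣAȲ = (7200.00)(30.00) + (-314.16)(51.51) = 199817.11 mm³
X̄ = 429333.33 / 6885.84 = 62.35 mm
Ȳ = 199817.11 / 6885.84 = 29.02 mm

X̄ = 62.35 mm, Ȳ = 29.02 mm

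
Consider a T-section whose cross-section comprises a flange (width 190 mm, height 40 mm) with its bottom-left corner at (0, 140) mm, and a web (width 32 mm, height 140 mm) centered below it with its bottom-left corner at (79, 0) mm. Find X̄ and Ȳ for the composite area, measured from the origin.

X̄ = 95.00 mm, Ȳ = 126.62 mm

web: A = 32 × 140 = 4480.00, centroid at (95.00, 70.00).
flange: A = 190 × 40 = 7600.00, centroid at (95.00, 160.00).
ΣA = 12080.00 mm²
ΣAX̄ = (4480.00)(95.00) + (7600.00)(95.00) = 1147600.00 mm³
ΣAȲ = (4480.00)(70.00) + (7600.00)(160.00) = 1529600.00 mm³
X̄ = 1147600.00 / 12080.00 = 95.00 mm
Ȳ = 1529600.00 / 12080.00 = 126.62 mm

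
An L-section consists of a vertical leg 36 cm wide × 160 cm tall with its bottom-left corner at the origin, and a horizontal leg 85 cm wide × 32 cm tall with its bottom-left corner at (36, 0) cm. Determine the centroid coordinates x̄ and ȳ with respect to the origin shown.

vertical leg: A = 36 × 160 = 5760.00, centroid at (18.00, 80.00).
horizontal leg: A = 85 × 32 = 2720.00, centroid at (78.50, 16.00).
ΣA = 8480.00 cm²
ΣAx̄ = (5760.00)(18.00) + (2720.00)(78.50) = 317200.00 cm³
ΣAȳ = (5760.00)(80.00) + (2720.00)(16.00) = 504320.00 cm³
x̄ = 317200.00 / 8480.00 = 37.41 cm
ȳ = 504320.00 / 8480.00 = 59.47 cm

x̄ = 37.41 cm, ȳ = 59.47 cm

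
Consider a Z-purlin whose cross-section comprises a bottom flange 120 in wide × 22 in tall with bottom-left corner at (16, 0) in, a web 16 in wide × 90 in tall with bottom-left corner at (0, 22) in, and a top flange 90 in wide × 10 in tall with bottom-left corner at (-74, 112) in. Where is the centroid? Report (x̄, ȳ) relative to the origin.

x̄ = 37.36 in, ȳ = 46.35 in

bottom flange: A = 120 × 22 = 2640.00, centroid at (76.00, 11.00).
web: A = 16 × 90 = 1440.00, centroid at (8.00, 67.00).
top flange: A = 90 × 10 = 900.00, centroid at (-29.00, 117.00).
ΣA = 4980.00 in², ΣAx̄ = 186060.00 in³, ΣAȳ = 230820.00 in³.
x̄ = 186060.00/4980.00 = 37.36 in; ȳ = 230820.00/4980.00 = 46.35 in.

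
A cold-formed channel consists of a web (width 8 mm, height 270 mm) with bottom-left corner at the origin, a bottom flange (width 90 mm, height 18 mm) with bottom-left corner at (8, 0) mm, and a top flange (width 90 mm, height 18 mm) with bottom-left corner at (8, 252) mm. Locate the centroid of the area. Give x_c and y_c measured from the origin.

x_c = 33.40 mm, y_c = 135.00 mm

web: A = 8 × 270 = 2160.00, centroid at (4.00, 135.00).
bottom flange: A = 90 × 18 = 1620.00, centroid at (53.00, 9.00).
top flange: A = 90 × 18 = 1620.00, centroid at (53.00, 261.00).
ΣA = 5400.00 mm²
ΣAx_c = (2160.00)(4.00) + (1620.00)(53.00) + (1620.00)(53.00) = 180360.00 mm³
ΣAy_c = (2160.00)(135.00) + (1620.00)(9.00) + (1620.00)(261.00) = 729000.00 mm³
x_c = 180360.00 / 5400.00 = 33.40 mm
y_c = 729000.00 / 5400.00 = 135.00 mm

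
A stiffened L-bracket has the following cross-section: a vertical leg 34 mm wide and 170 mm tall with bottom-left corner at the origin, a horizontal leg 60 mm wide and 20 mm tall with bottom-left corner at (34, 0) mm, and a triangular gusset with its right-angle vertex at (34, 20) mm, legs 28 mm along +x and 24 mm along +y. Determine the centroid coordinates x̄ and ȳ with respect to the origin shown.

x̄ = 25.92 mm, ȳ = 70.08 mm

Part | A | x̄ᵢ | ȳᵢ | A·x̄ᵢ | A·ȳᵢ
vertical leg | 5780.00 | 17.00 | 85.00 | 98260.00 | 491300.00
horizontal leg | 1200.00 | 64.00 | 10.00 | 76800.00 | 12000.00
gusset | 336.00 | 43.33 | 28.00 | 14560.00 | 9408.00
Σ | 7316.00 |  |  | 189620.00 | 512708.00
x̄ = 189620.00 / 7316.00 = 25.92 mm
ȳ = 512708.00 / 7316.00 = 70.08 mm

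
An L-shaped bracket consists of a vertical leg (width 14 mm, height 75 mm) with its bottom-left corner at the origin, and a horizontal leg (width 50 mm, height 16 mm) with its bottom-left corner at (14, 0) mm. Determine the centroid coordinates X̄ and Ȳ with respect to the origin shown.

X̄ = 20.84 mm, Ȳ = 24.74 mm

vertical leg: A = 14 × 75 = 1050.00, centroid at (7.00, 37.50).
horizontal leg: A = 50 × 16 = 800.00, centroid at (39.00, 8.00).
ΣA = 1850.00 mm², ΣAX̄ = 38550.00 mm³, ΣAȲ = 45775.00 mm³.
X̄ = 38550.00/1850.00 = 20.84 mm; Ȳ = 45775.00/1850.00 = 24.74 mm.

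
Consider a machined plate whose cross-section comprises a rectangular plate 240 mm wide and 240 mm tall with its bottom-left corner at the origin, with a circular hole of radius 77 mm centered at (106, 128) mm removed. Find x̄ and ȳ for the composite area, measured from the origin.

x̄ = 126.69 mm, ȳ = 116.18 mm

Part | A | x̄ᵢ | ȳᵢ | A·x̄ᵢ | A·ȳᵢ
plate | 57600.00 | 120.00 | 120.00 | 6912000.00 | 6912000.00
hole | -18626.50 | 106.00 | 128.00 | -1974409.30 | -2384192.36
Σ | 38973.50 |  |  | 4937590.70 | 4527807.64
x̄ = 4937590.70 / 38973.50 = 126.69 mm
ȳ = 4527807.64 / 38973.50 = 116.18 mm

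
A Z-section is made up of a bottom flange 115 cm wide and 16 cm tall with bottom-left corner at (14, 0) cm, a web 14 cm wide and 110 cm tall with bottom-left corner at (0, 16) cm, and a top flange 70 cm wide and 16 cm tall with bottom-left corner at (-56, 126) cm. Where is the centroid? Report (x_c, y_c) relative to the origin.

x_c = 26.40 cm, y_c = 60.92 cm

bottom flange: A = 115 × 16 = 1840.00, centroid at (71.50, 8.00).
web: A = 14 × 110 = 1540.00, centroid at (7.00, 71.00).
top flange: A = 70 × 16 = 1120.00, centroid at (-21.00, 134.00).
ΣA = 4500.00 cm²
ΣAx_c = (1840.00)(71.50) + (1540.00)(7.00) + (1120.00)(-21.00) = 118820.00 cm³
ΣAy_c = (1840.00)(8.00) + (1540.00)(71.00) + (1120.00)(134.00) = 274140.00 cm³
x_c = 118820.00 / 4500.00 = 26.40 cm
y_c = 274140.00 / 4500.00 = 60.92 cm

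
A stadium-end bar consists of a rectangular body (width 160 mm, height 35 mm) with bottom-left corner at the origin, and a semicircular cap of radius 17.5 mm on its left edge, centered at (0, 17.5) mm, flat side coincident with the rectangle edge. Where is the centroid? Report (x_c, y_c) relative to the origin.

x_c = 73.08 mm, y_c = 17.50 mm

rectangular body: A = 160 × 35 = 5600.00, centroid at (80.00, 17.50).
semicircular end: A = ½π·17.5² = 481.06, centroid at (-7.43, 17.50).
ΣA = 6081.06 mm², ΣAx_c = 444427.08 mm³, ΣAy_c = 106418.49 mm³.
x_c = 444427.08/6081.06 = 73.08 mm; y_c = 106418.49/6081.06 = 17.50 mm.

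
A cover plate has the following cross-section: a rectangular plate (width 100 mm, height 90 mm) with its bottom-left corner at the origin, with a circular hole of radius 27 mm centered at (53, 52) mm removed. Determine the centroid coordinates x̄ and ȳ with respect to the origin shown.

Part | A | x̄ᵢ | ȳᵢ | A·x̄ᵢ | A·ȳᵢ
plate | 9000.00 | 50.00 | 45.00 | 450000.00 | 405000.00
hole | -2290.22 | 53.00 | 52.00 | -121381.72 | -119091.49
Σ | 6709.78 |  |  | 328618.28 | 285908.51
x̄ = 328618.28 / 6709.78 = 48.98 mm
ȳ = 285908.51 / 6709.78 = 42.61 mm

x̄ = 48.98 mm, ȳ = 42.61 mm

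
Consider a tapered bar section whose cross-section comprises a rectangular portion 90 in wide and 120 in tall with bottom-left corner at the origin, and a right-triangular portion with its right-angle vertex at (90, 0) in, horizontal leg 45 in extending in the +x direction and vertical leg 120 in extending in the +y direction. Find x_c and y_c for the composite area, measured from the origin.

rectangular portion: A = 90 × 120 = 10800.00, centroid at (45.00, 60.00).
triangular portion: A = ½·45·120 = 2700.00, centroid at (105.00, 40.00).
ΣA = 13500.00 in²
ΣAx_c = (10800.00)(45.00) + (2700.00)(105.00) = 769500.00 in³
ΣAy_c = (10800.00)(60.00) + (2700.00)(40.00) = 756000.00 in³
x_c = 769500.00 / 13500.00 = 57.00 in
y_c = 756000.00 / 13500.00 = 56.00 in

x_c = 57.00 in, y_c = 56.00 in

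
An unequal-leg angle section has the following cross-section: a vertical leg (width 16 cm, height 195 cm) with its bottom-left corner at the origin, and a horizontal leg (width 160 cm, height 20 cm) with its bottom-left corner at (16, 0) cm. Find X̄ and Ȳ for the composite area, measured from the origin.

Part | A | x̄ᵢ | ȳᵢ | A·x̄ᵢ | A·ȳᵢ
vertical leg | 3120.00 | 8.00 | 97.50 | 24960.00 | 304200.00
horizontal leg | 3200.00 | 96.00 | 10.00 | 307200.00 | 32000.00
Σ | 6320.00 |  |  | 332160.00 | 336200.00
X̄ = 332160.00 / 6320.00 = 52.56 cm
Ȳ = 336200.00 / 6320.00 = 53.20 cm

X̄ = 52.56 cm, Ȳ = 53.20 cm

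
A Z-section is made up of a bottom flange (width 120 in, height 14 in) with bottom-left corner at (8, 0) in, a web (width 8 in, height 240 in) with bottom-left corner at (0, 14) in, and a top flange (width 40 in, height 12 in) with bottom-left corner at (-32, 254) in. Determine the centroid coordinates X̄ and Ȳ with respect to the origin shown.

X̄ = 28.47 in, Ȳ = 96.53 in

Part | A | x̄ᵢ | ȳᵢ | A·x̄ᵢ | A·ȳᵢ
bottom flange | 1680.00 | 68.00 | 7.00 | 114240.00 | 11760.00
web | 1920.00 | 4.00 | 134.00 | 7680.00 | 257280.00
top flange | 480.00 | -12.00 | 260.00 | -5760.00 | 124800.00
Σ | 4080.00 |  |  | 116160.00 | 393840.00
X̄ = 116160.00 / 4080.00 = 28.47 in
Ȳ = 393840.00 / 4080.00 = 96.53 in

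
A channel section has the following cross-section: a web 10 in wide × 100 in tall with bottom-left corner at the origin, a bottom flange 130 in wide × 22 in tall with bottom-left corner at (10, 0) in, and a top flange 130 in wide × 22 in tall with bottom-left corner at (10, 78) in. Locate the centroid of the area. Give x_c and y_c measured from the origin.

x_c = 64.58 in, y_c = 50.00 in

web: A = 10 × 100 = 1000.00, centroid at (5.00, 50.00).
bottom flange: A = 130 × 22 = 2860.00, centroid at (75.00, 11.00).
top flange: A = 130 × 22 = 2860.00, centroid at (75.00, 89.00).
ΣA = 6720.00 in², ΣAx_c = 434000.00 in³, ΣAy_c = 336000.00 in³.
x_c = 434000.00/6720.00 = 64.58 in; y_c = 336000.00/6720.00 = 50.00 in.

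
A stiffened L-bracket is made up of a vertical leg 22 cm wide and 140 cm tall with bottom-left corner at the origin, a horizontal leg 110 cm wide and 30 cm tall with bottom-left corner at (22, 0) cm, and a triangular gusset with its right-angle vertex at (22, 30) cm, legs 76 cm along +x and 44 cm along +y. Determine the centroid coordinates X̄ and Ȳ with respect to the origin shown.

vertical leg: A = 22 × 140 = 3080.00, centroid at (11.00, 70.00).
horizontal leg: A = 110 × 30 = 3300.00, centroid at (77.00, 15.00).
gusset: A = ½·76·44 = 1672.00, centroid at (47.33, 44.67).
ΣA = 8052.00 cm²
ΣAX̄ = (3080.00)(11.00) + (3300.00)(77.00) + (1672.00)(47.33) = 367121.33 cm³
ΣAȲ = (3080.00)(70.00) + (3300.00)(15.00) + (1672.00)(44.67) = 339782.67 cm³
X̄ = 367121.33 / 8052.00 = 45.59 cm
Ȳ = 339782.67 / 8052.00 = 42.20 cm

X̄ = 45.59 cm, Ȳ = 42.20 cm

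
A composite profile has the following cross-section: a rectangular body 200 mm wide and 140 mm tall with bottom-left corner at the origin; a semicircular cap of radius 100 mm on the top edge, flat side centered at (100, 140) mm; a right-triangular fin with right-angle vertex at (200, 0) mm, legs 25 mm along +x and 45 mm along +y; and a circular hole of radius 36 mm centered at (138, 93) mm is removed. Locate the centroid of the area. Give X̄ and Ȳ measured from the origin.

X̄ = 97.67 mm, Ȳ = 110.84 mm

Part | A | x̄ᵢ | ȳᵢ | A·x̄ᵢ | A·ȳᵢ
rectangular body | 28000.00 | 100.00 | 70.00 | 2800000.00 | 1960000.00
semicircular top | 15707.96 | 100.00 | 182.44 | 1570796.33 | 2865781.52
triangular fin | 562.50 | 208.33 | 15.00 | 117187.50 | 8437.50
hole | -4071.50 | 138.00 | 93.00 | -561867.56 | -378649.88
Σ | 40198.96 |  |  | 3926116.26 | 4455569.14
X̄ = 3926116.26 / 40198.96 = 97.67 mm
Ȳ = 4455569.14 / 40198.96 = 110.84 mm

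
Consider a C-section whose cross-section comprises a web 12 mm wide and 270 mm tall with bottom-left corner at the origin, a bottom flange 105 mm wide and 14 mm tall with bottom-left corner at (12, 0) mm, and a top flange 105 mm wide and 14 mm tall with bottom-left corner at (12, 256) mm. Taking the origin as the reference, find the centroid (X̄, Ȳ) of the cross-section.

web: A = 12 × 270 = 3240.00, centroid at (6.00, 135.00).
bottom flange: A = 105 × 14 = 1470.00, centroid at (64.50, 7.00).
top flange: A = 105 × 14 = 1470.00, centroid at (64.50, 263.00).
ΣA = 6180.00 mm², ΣAX̄ = 209070.00 mm³, ΣAȲ = 834300.00 mm³.
X̄ = 209070.00/6180.00 = 33.83 mm; Ȳ = 834300.00/6180.00 = 135.00 mm.

X̄ = 33.83 mm, Ȳ = 135.00 mm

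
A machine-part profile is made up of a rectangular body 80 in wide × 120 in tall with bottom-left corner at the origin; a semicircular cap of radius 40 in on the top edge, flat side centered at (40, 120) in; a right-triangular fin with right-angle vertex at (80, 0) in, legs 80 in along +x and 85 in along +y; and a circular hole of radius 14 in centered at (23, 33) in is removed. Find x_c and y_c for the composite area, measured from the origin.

x_c = 55.92 in, y_c = 66.88 in

rectangular body: A = 80 × 120 = 9600.00, centroid at (40.00, 60.00).
semicircular top: A = ½π·40² = 2513.27, centroid at (40.00, 136.98).
triangular fin: A = ½·80·85 = 3400.00, centroid at (106.67, 28.33).
hole: A = −π·14² = -615.75, centroid at (23.00, 33.00).
ΣA = 14897.52 in²
ΣAx_c = (9600.00)(40.00) + (2513.27)(40.00) + (3400.00)(106.67) + (-615.75)(23.00) = 833035.33 in³
ΣAy_c = (9600.00)(60.00) + (2513.27)(136.98) + (3400.00)(28.33) + (-615.75)(33.00) = 996273.07 in³
x_c = 833035.33 / 14897.52 = 55.92 in
y_c = 996273.07 / 14897.52 = 66.88 in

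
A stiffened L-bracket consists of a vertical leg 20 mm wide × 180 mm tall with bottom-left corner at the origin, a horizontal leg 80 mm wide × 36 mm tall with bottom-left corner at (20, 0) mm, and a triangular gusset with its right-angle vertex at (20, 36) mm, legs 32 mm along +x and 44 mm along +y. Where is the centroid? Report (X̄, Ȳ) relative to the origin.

Part | A | x̄ᵢ | ȳᵢ | A·x̄ᵢ | A·ȳᵢ
vertical leg | 3600.00 | 10.00 | 90.00 | 36000.00 | 324000.00
horizontal leg | 2880.00 | 60.00 | 18.00 | 172800.00 | 51840.00
gusset | 704.00 | 30.67 | 50.67 | 21589.33 | 35669.33
Σ | 7184.00 |  |  | 230389.33 | 411509.33
X̄ = 230389.33 / 7184.00 = 32.07 mm
Ȳ = 411509.33 / 7184.00 = 57.28 mm

X̄ = 32.07 mm, Ȳ = 57.28 mm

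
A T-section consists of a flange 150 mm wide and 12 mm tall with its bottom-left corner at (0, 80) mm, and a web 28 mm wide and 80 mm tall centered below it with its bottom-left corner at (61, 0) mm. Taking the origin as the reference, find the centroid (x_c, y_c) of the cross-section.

web: A = 28 × 80 = 2240.00, centroid at (75.00, 40.00).
flange: A = 150 × 12 = 1800.00, centroid at (75.00, 86.00).
ΣA = 4040.00 mm², ΣAx_c = 303000.00 mm³, ΣAy_c = 244400.00 mm³.
x_c = 303000.00/4040.00 = 75.00 mm; y_c = 244400.00/4040.00 = 60.50 mm.

x_c = 75.00 mm, y_c = 60.50 mm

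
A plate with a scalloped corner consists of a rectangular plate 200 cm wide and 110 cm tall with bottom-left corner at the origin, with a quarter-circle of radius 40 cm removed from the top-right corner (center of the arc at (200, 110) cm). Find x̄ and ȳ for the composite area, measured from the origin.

x̄ = 94.97 cm, ȳ = 52.70 cm

plate: A = 200 × 110 = 22000.00, centroid at (100.00, 55.00).
removed quarter-circle: A = −¼π·40² = -1256.64, centroid at (183.02, 93.02).
ΣA = 20743.36 cm², ΣAx̄ = 1970005.92 cm³, ΣAȳ = 1093103.26 cm³.
x̄ = 1970005.92/20743.36 = 94.97 cm; ȳ = 1093103.26/20743.36 = 52.70 cm.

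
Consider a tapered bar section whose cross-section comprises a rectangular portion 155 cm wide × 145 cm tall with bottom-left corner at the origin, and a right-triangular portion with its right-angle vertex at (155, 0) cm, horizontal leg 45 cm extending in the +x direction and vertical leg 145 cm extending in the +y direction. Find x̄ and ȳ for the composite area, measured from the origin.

x̄ = 89.23 cm, ȳ = 69.44 cm

Part | A | x̄ᵢ | ȳᵢ | A·x̄ᵢ | A·ȳᵢ
rectangular portion | 22475.00 | 77.50 | 72.50 | 1741812.50 | 1629437.50
triangular portion | 3262.50 | 170.00 | 48.33 | 554625.00 | 157687.50
Σ | 25737.50 |  |  | 2296437.50 | 1787125.00
x̄ = 2296437.50 / 25737.50 = 89.23 cm
ȳ = 1787125.00 / 25737.50 = 69.44 cm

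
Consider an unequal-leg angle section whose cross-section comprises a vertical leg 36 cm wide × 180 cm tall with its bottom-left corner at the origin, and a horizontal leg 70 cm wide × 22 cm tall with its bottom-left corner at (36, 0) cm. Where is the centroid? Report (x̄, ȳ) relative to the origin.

Part | A | x̄ᵢ | ȳᵢ | A·x̄ᵢ | A·ȳᵢ
vertical leg | 6480.00 | 18.00 | 90.00 | 116640.00 | 583200.00
horizontal leg | 1540.00 | 71.00 | 11.00 | 109340.00 | 16940.00
Σ | 8020.00 |  |  | 225980.00 | 600140.00
x̄ = 225980.00 / 8020.00 = 28.18 cm
ȳ = 600140.00 / 8020.00 = 74.83 cm

x̄ = 28.18 cm, ȳ = 74.83 cm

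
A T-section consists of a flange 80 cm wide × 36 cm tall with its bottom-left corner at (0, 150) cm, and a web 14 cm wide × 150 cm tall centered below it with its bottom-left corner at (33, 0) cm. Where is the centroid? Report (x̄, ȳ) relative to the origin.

x̄ = 40.00 cm, ȳ = 128.78 cm

web: A = 14 × 150 = 2100.00, centroid at (40.00, 75.00).
flange: A = 80 × 36 = 2880.00, centroid at (40.00, 168.00).
ΣA = 4980.00 cm², ΣAx̄ = 199200.00 cm³, ΣAȳ = 641340.00 cm³.
x̄ = 199200.00/4980.00 = 40.00 cm; ȳ = 641340.00/4980.00 = 128.78 cm.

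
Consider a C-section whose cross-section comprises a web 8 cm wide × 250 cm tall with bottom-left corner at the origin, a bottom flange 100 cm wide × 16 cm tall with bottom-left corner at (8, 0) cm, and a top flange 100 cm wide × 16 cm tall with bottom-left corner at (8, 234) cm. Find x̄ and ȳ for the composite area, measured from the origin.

web: A = 8 × 250 = 2000.00, centroid at (4.00, 125.00).
bottom flange: A = 100 × 16 = 1600.00, centroid at (58.00, 8.00).
top flange: A = 100 × 16 = 1600.00, centroid at (58.00, 242.00).
ΣA = 5200.00 cm², ΣAx̄ = 193600.00 cm³, ΣAȳ = 650000.00 cm³.
x̄ = 193600.00/5200.00 = 37.23 cm; ȳ = 650000.00/5200.00 = 125.00 cm.

x̄ = 37.23 cm, ȳ = 125.00 cm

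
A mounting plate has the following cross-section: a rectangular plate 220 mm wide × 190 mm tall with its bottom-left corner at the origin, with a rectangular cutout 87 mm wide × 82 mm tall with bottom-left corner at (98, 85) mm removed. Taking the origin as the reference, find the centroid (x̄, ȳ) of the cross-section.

x̄ = 103.52 mm, ȳ = 88.62 mm

Part | A | x̄ᵢ | ȳᵢ | A·x̄ᵢ | A·ȳᵢ
plate | 41800.00 | 110.00 | 95.00 | 4598000.00 | 3971000.00
hole | -7134.00 | 141.50 | 126.00 | -1009461.00 | -898884.00
Σ | 34666.00 |  |  | 3588539.00 | 3072116.00
x̄ = 3588539.00 / 34666.00 = 103.52 mm
ȳ = 3072116.00 / 34666.00 = 88.62 mm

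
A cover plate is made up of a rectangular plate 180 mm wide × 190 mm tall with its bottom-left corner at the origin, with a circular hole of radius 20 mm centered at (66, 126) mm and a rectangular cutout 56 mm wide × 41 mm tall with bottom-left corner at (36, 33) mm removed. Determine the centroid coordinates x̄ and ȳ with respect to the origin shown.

plate: A = 180 × 190 = 34200.00, centroid at (90.00, 95.00).
hole 1: A = −π·20² = -1256.64, centroid at (66.00, 126.00).
hole 2: A = −(56 × 41) = -2296.00, centroid at (64.00, 53.50).
ΣA = 30647.36 mm²
ΣAx̄ = (34200.00)(90.00) + (-1256.64)(66.00) + (-2296.00)(64.00) = 2848117.95 mm³
ΣAȳ = (34200.00)(95.00) + (-1256.64)(126.00) + (-2296.00)(53.50) = 2967827.73 mm³
x̄ = 2848117.95 / 30647.36 = 92.93 mm
ȳ = 2967827.73 / 30647.36 = 96.84 mm

x̄ = 92.93 mm, ȳ = 96.84 mm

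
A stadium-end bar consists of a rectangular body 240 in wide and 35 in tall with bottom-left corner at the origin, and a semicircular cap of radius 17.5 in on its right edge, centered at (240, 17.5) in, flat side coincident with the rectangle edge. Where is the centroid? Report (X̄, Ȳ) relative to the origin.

rectangular body: A = 240 × 35 = 8400.00, centroid at (120.00, 17.50).
semicircular end: A = ½π·17.5² = 481.06, centroid at (247.43, 17.50).
ΣA = 8881.06 in², ΣAX̄ = 1127026.45 in³, ΣAȲ = 155418.49 in³.
X̄ = 1127026.45/8881.06 = 126.90 in; Ȳ = 155418.49/8881.06 = 17.50 in.

X̄ = 126.90 in, Ȳ = 17.50 in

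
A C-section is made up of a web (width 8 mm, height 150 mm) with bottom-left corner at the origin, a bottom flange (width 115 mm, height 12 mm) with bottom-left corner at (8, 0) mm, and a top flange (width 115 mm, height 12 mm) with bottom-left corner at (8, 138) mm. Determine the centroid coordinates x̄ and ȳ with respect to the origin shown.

x̄ = 46.86 mm, ȳ = 75.00 mm

web: A = 8 × 150 = 1200.00, centroid at (4.00, 75.00).
bottom flange: A = 115 × 12 = 1380.00, centroid at (65.50, 6.00).
top flange: A = 115 × 12 = 1380.00, centroid at (65.50, 144.00).
ΣA = 3960.00 mm²
ΣAx̄ = (1200.00)(4.00) + (1380.00)(65.50) + (1380.00)(65.50) = 185580.00 mm³
ΣAȳ = (1200.00)(75.00) + (1380.00)(6.00) + (1380.00)(144.00) = 297000.00 mm³
x̄ = 185580.00 / 3960.00 = 46.86 mm
ȳ = 297000.00 / 3960.00 = 75.00 mm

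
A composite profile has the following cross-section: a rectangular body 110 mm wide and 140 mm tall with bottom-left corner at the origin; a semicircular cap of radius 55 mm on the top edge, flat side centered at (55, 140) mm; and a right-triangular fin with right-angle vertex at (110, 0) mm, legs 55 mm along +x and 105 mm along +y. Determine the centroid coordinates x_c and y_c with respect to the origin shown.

x_c = 64.19 mm, y_c = 84.86 mm

Part | A | x̄ᵢ | ȳᵢ | A·x̄ᵢ | A·ȳᵢ
rectangular body | 15400.00 | 55.00 | 70.00 | 847000.00 | 1078000.00
semicircular top | 4751.66 | 55.00 | 163.34 | 261341.24 | 776148.91
triangular fin | 2887.50 | 128.33 | 35.00 | 370562.50 | 101062.50
Σ | 23039.16 |  |  | 1478903.74 | 1955211.41
x_c = 1478903.74 / 23039.16 = 64.19 mm
y_c = 1955211.41 / 23039.16 = 84.86 mm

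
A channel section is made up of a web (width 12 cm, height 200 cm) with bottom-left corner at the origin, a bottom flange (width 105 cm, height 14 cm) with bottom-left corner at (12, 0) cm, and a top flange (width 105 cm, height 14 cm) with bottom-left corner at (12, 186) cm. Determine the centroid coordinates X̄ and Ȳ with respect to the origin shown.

X̄ = 38.21 cm, Ȳ = 100.00 cm

web: A = 12 × 200 = 2400.00, centroid at (6.00, 100.00).
bottom flange: A = 105 × 14 = 1470.00, centroid at (64.50, 7.00).
top flange: A = 105 × 14 = 1470.00, centroid at (64.50, 193.00).
ΣA = 5340.00 cm²
ΣAX̄ = (2400.00)(6.00) + (1470.00)(64.50) + (1470.00)(64.50) = 204030.00 cm³
ΣAȲ = (2400.00)(100.00) + (1470.00)(7.00) + (1470.00)(193.00) = 534000.00 cm³
X̄ = 204030.00 / 5340.00 = 38.21 cm
Ȳ = 534000.00 / 5340.00 = 100.00 cm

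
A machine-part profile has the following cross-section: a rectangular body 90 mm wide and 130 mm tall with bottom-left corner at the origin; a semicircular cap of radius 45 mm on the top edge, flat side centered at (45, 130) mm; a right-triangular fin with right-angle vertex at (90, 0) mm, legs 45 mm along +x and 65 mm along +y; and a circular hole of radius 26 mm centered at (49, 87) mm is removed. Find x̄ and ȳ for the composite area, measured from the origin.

Part | A | x̄ᵢ | ȳᵢ | A·x̄ᵢ | A·ȳᵢ
rectangular body | 11700.00 | 45.00 | 65.00 | 526500.00 | 760500.00
semicircular top | 3180.86 | 45.00 | 149.10 | 143138.82 | 474262.13
triangular fin | 1462.50 | 105.00 | 21.67 | 153562.50 | 31687.50
hole | -2123.72 | 49.00 | 87.00 | -104062.12 | -184763.35
Σ | 14219.65 |  |  | 719139.20 | 1081686.29
x̄ = 719139.20 / 14219.65 = 50.57 mm
ȳ = 1081686.29 / 14219.65 = 76.07 mm

x̄ = 50.57 mm, ȳ = 76.07 mm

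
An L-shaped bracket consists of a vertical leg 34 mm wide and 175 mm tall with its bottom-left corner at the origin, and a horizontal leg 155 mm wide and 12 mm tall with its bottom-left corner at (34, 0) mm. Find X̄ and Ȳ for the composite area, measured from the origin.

X̄ = 39.51 mm, Ȳ = 68.09 mm

Part | A | x̄ᵢ | ȳᵢ | A·x̄ᵢ | A·ȳᵢ
vertical leg | 5950.00 | 17.00 | 87.50 | 101150.00 | 520625.00
horizontal leg | 1860.00 | 111.50 | 6.00 | 207390.00 | 11160.00
Σ | 7810.00 |  |  | 308540.00 | 531785.00
X̄ = 308540.00 / 7810.00 = 39.51 mm
Ȳ = 531785.00 / 7810.00 = 68.09 mm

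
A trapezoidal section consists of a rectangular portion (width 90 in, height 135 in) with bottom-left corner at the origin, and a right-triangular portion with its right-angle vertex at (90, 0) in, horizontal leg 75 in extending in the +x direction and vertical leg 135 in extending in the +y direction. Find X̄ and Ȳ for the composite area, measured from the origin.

X̄ = 65.59 in, Ȳ = 60.88 in

rectangular portion: A = 90 × 135 = 12150.00, centroid at (45.00, 67.50).
triangular portion: A = ½·75·135 = 5062.50, centroid at (115.00, 45.00).
ΣA = 17212.50 in², ΣAX̄ = 1128937.50 in³, ΣAȲ = 1047937.50 in³.
X̄ = 1128937.50/17212.50 = 65.59 in; Ȳ = 1047937.50/17212.50 = 60.88 in.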